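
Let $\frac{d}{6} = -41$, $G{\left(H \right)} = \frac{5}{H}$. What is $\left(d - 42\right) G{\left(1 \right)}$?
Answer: $-1440$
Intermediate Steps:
$d = -246$ ($d = 6 \left(-41\right) = -246$)
$\left(d - 42\right) G{\left(1 \right)} = \left(-246 - 42\right) \frac{5}{1} = - 288 \cdot 5 \cdot 1 = \left(-288\right) 5 = -1440$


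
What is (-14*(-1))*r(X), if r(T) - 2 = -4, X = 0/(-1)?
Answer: -28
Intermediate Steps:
X = 0 (X = 0*(-1) = 0)
r(T) = -2 (r(T) = 2 - 4 = -2)
(-14*(-1))*r(X) = -14*(-1)*(-2) = 14*(-2) = -28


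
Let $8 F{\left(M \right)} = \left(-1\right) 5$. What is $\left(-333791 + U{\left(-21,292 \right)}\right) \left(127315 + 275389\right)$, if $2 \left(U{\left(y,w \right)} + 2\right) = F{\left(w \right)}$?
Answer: $-134419902117$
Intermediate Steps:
$F{\left(M \right)} = - \frac{5}{8}$ ($F{\left(M \right)} = \frac{\left(-1\right) 5}{8} = \frac{1}{8} \left(-5\right) = - \frac{5}{8}$)
$U{\left(y,w \right)} = - \frac{37}{16}$ ($U{\left(y,w \right)} = -2 + \frac{1}{2} \left(- \frac{5}{8}\right) = -2 - \frac{5}{16} = - \frac{37}{16}$)
$\left(-333791 + U{\left(-21,292 \right)}\right) \left(127315 + 275389\right) = \left(-333791 - \frac{37}{16}\right) \left(127315 + 275389\right) = \left(- \frac{5340693}{16}\right) 402704 = -134419902117$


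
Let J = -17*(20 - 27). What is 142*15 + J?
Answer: 2249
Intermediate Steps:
J = 119 (J = -17*(-7) = 119)
142*15 + J = 142*15 + 119 = 2130 + 119 = 2249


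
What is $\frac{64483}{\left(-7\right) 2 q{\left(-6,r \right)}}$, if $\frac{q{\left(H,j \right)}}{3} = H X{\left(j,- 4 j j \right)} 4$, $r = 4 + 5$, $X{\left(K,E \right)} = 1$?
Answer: $\frac{64483}{1008} \approx 63.971$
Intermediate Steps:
$r = 9$
$q{\left(H,j \right)} = 12 H$ ($q{\left(H,j \right)} = 3 H 1 \cdot 4 = 3 H 4 = 3 \cdot 4 H = 12 H$)
$\frac{64483}{\left(-7\right) 2 q{\left(-6,r \right)}} = \frac{64483}{\left(-7\right) 2 \cdot 12 \left(-6\right)} = \frac{64483}{\left(-14\right) \left(-72\right)} = \frac{64483}{1008}$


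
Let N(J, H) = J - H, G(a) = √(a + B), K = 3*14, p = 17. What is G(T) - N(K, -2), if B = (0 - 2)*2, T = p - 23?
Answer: -44 + I*√10 ≈ -44.0 + 3.1623*I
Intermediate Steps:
T = -6 (T = 17 - 23 = -6)
K = 42
B = -4 (B = -2*2 = -4)
G(a) = √(-4 + a) (G(a) = √(a - 4) = √(-4 + a))
G(T) - N(K, -2) = √(-4 - 6) - (42 - 1*(-2)) = √(-10) - (42 + 2) = I*√10 - 1*44 = I*√10 - 44 = -44 + I*√10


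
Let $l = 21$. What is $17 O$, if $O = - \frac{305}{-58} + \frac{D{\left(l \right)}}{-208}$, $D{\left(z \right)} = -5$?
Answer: $\frac{541705}{6032} \approx 89.805$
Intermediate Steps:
$O = \frac{31865}{6032}$ ($O = - \frac{305}{-58} - \frac{5}{-208} = \left(-305\right) \left(- \frac{1}{58}\right) - - \frac{5}{208} = \frac{305}{58} + \frac{5}{208} = \frac{31865}{6032} \approx 5.2827$)
$17 O = 17 \cdot \frac{31865}{6032} = \frac{541705}{6032}$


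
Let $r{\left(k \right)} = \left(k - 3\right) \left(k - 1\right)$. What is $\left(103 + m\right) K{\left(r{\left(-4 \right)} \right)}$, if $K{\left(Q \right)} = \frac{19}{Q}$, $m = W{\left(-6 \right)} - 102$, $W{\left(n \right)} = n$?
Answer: $- \frac{19}{7} \approx -2.7143$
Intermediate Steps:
$r{\left(k \right)} = \left(-1 + k\right) \left(-3 + k\right)$ ($r{\left(k \right)} = \left(-3 + k\right) \left(-1 + k\right) = \left(-1 + k\right) \left(-3 + k\right)$)
$m = -108$ ($m = -6 - 102 = -108$)
$\left(103 + m\right) K{\left(r{\left(-4 \right)} \right)} = \left(103 - 108\right) \frac{19}{3 + \left(-4\right)^{2} - -16} = - 5 \frac{19}{3 + 16 + 16} = - 5 \cdot \frac{19}{35} = - 5 \cdot 19 \cdot \frac{1}{35} = \left(-5\right) \frac{19}{35} = - \frac{19}{7}$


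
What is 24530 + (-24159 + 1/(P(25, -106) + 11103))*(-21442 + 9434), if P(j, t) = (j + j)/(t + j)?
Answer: 260908101885338/899293 ≈ 2.9013e+8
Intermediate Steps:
P(j, t) = 2*j/(j + t) (P(j, t) = (2*j)/(j + t) = 2*j/(j + t))
24530 + (-24159 + 1/(P(25, -106) + 11103))*(-21442 + 9434) = 24530 + (-24159 + 1/(2*25/(25 - 106) + 11103))*(-21442 + 9434) = 24530 + (-24159 + 1/(2*25/(-81) + 11103))*(-12008) = 24530 + (-24159 + 1/(2*25*(-1/81) + 11103))*(-12008) = 24530 + (-24159 + 1/(-50/81 + 11103))*(-12008) = 24530 + (-24159 + 1/(899293/81))*(-12008) = 24530 + (-24159 + 81/899293)*(-12008) = 24530 - 21726019506/899293*(-12008) = 24530 + 260886042228048/899293 = 260908101885338/899293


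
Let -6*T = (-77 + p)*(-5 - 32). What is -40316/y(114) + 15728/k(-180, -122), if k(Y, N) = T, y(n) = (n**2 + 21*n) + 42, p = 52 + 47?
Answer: 177933719/1570206 ≈ 113.32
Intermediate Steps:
p = 99
y(n) = 42 + n**2 + 21*n
T = 407/3 (T = -(-77 + 99)*(-5 - 32)/6 = -11*(-37)/3 = -1/6*(-814) = 407/3 ≈ 135.67)
k(Y, N) = 407/3
-40316/y(114) + 15728/k(-180, -122) = -40316/(42 + 114**2 + 21*114) + 15728/(407/3) = -40316/(42 + 12996 + 2394) + 15728*(3/407) = -40316/15432 + 47184/407 = -40316*1/15432 + 47184/407 = -10079/3858 + 47184/407 = 177933719/1570206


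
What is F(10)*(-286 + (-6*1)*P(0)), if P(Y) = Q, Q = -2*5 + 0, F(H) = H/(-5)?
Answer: 452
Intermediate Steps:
F(H) = -H/5 (F(H) = H*(-1/5) = -H/5)
Q = -10 (Q = -10 + 0 = -10)
P(Y) = -10
F(10)*(-286 + (-6*1)*P(0)) = (-1/5*10)*(-286 - 6*1*(-10)) = -2*(-286 - 6*(-10)) = -2*(-286 + 60) = -2*(-226) = 452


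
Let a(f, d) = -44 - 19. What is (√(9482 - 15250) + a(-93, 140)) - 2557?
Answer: -2620 + 2*I*√1442 ≈ -2620.0 + 75.947*I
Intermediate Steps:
a(f, d) = -63
(√(9482 - 15250) + a(-93, 140)) - 2557 = (√(9482 - 15250) - 63) - 2557 = (√(-5768) - 63) - 2557 = (2*I*√1442 - 63) - 2557 = (-63 + 2*I*√1442) - 2557 = -2620 + 2*I*√1442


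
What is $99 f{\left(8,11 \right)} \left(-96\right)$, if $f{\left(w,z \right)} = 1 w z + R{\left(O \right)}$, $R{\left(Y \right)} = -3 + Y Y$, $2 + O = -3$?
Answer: $-1045440$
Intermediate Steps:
$O = -5$ ($O = -2 - 3 = -5$)
$R{\left(Y \right)} = -3 + Y^{2}$
$f{\left(w,z \right)} = 22 + w z$ ($f{\left(w,z \right)} = 1 w z - \left(3 - \left(-5\right)^{2}\right) = w z + \left(-3 + 25\right) = w z + 22 = 22 + w z$)
$99 f{\left(8,11 \right)} \left(-96\right) = 99 \left(22 + 8 \cdot 11\right) \left(-96\right) = 99 \left(22 + 88\right) \left(-96\right) = 99 \cdot 110 \left(-96\right) = 10890 \left(-96\right) = -1045440$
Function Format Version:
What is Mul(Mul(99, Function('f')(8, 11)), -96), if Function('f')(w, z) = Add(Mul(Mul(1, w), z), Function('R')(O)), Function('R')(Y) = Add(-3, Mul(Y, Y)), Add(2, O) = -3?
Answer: -1045440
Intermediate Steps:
O = -5 (O = Add(-2, -3) = -5)
Function('R')(Y) = Add(-3, Pow(Y, 2))
Function('f')(w, z) = Add(22, Mul(w, z)) (Function('f')(w, z) = Add(Mul(Mul(1, w), z), Add(-3, Pow(-5, 2))) = Add(Mul(w, z), Add(-3, 25)) = Add(Mul(w, z), 22) = Add(22, Mul(w, z)))
Mul(Mul(99, Function('f')(8, 11)), -96) = Mul(Mul(99, Add(22, Mul(8, 11))), -96) = Mul(Mul(99, Add(22, 88)), -96) = Mul(Mul(99, 110), -96) = Mul(10890, -96) = -1045440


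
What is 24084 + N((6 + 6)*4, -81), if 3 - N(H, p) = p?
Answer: 24168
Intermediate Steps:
N(H, p) = 3 - p
24084 + N((6 + 6)*4, -81) = 24084 + (3 - 1*(-81)) = 24084 + (3 + 81) = 24084 + 84 = 24168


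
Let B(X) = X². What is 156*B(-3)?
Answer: 1404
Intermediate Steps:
156*B(-3) = 156*(-3)² = 156*9 = 1404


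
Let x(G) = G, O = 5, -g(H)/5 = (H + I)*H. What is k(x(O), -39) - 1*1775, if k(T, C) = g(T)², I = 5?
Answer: 60725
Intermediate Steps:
g(H) = -5*H*(5 + H) (g(H) = -5*(H + 5)*H = -5*(5 + H)*H = -5*H*(5 + H))
k(T, C) = 25*T²*(5 + T)² (k(T, C) = (-5*T*(5 + T))² = 25*T²*(5 + T)²)
k(x(O), -39) - 1*1775 = 25*5²*(5 + 5)² - 1*1775 = 25*25*10² - 1775 = 25*25*100 - 1775 = 62500 - 1775 = 60725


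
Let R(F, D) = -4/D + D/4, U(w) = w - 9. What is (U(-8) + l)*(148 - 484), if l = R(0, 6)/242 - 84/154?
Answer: 713188/121 ≈ 5894.1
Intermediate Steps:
U(w) = -9 + w
R(F, D) = -4/D + D/4 (R(F, D) = -4/D + D*(1/4) = -4/D + D/4)
l = -787/1452 (l = (-4/6 + (1/4)*6)/242 - 84/154 = (-4*1/6 + 3/2)*(1/242) - 84*1/154 = (-2/3 + 3/2)*(1/242) - 6/11 = (5/6)*(1/242) - 6/11 = 5/1452 - 6/11 = -787/1452 ≈ -0.54201)
(U(-8) + l)*(148 - 484) = ((-9 - 8) - 787/1452)*(148 - 484) = (-17 - 787/1452)*(-336) = -25471/1452*(-336) = 713188/121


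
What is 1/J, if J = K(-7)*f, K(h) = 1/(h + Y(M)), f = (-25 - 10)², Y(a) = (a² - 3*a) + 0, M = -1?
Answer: -3/1225 ≈ -0.0024490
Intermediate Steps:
Y(a) = a² - 3*a
f = 1225 (f = (-35)² = 1225)
K(h) = 1/(4 + h) (K(h) = 1/(h - (-3 - 1)) = 1/(h - 1*(-4)) = 1/(h + 4) = 1/(4 + h))
J = -1225/3 (J = 1225/(4 - 7) = 1225/(-3) = -⅓*1225 = -1225/3 ≈ -408.33)
1/J = 1/(-1225/3) = -3/1225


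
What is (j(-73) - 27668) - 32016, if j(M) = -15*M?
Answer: -58589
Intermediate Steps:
(j(-73) - 27668) - 32016 = (-15*(-73) - 27668) - 32016 = (1095 - 27668) - 32016 = -26573 - 32016 = -58589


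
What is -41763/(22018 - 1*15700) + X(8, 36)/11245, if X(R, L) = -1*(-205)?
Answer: -2401691/364338 ≈ -6.5919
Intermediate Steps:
X(R, L) = 205
-41763/(22018 - 1*15700) + X(8, 36)/11245 = -41763/(22018 - 1*15700) + 205/11245 = -41763/(22018 - 15700) + 205*(1/11245) = -41763/6318 + 41/2249 = -41763*1/6318 + 41/2249 = -13921/2106 + 41/2249 = -2401691/364338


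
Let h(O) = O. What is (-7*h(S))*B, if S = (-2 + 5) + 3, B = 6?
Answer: -252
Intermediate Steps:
S = 6 (S = 3 + 3 = 6)
(-7*h(S))*B = -7*6*6 = -42*6 = -252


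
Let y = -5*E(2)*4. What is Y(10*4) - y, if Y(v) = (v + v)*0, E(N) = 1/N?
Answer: 10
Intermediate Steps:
E(N) = 1/N
Y(v) = 0 (Y(v) = (2*v)*0 = 0)
y = -10 (y = -5/2*4 = -10)
Y(10*4) - y = 0 - 1*(-10) = 0 + 10 = 10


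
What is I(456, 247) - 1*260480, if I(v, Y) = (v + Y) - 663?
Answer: -260440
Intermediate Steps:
I(v, Y) = -663 + Y + v (I(v, Y) = (Y + v) - 663 = -663 + Y + v)
I(456, 247) - 1*260480 = (-663 + 247 + 456) - 1*260480 = 40 - 260480 = -260440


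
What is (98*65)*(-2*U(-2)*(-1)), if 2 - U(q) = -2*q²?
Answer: 127400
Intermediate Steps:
U(q) = 2 + 2*q² (U(q) = 2 - (-2)*q² = 2 + 2*q²)
(98*65)*(-2*U(-2)*(-1)) = (98*65)*(-2*(2 + 2*(-2)²)*(-1)) = 6370*(-2*(2 + 2*4)*(-1)) = 6370*(-2*(2 + 8)*(-1)) = 6370*(-2*10*(-1)) = 6370*(-20*(-1)) = 6370*20 = 127400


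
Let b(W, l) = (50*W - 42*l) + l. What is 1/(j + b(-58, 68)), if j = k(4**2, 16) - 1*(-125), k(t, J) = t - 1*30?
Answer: -1/5577 ≈ -0.00017931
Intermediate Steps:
k(t, J) = -30 + t (k(t, J) = t - 30 = -30 + t)
b(W, l) = -41*l + 50*W (b(W, l) = (-42*l + 50*W) + l = -41*l + 50*W)
j = 111 (j = (-30 + 4**2) - 1*(-125) = (-30 + 16) + 125 = -14 + 125 = 111)
1/(j + b(-58, 68)) = 1/(111 + (-41*68 + 50*(-58))) = 1/(111 + (-2788 - 2900)) = 1/(111 - 5688) = 1/(-5577) = -1/5577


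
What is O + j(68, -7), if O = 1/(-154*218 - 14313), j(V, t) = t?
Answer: -335196/47885 ≈ -7.0000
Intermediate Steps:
O = -1/47885 (O = 1/(-33572 - 14313) = 1/(-47885) = -1/47885 ≈ -2.0883e-5)
O + j(68, -7) = -1/47885 - 7 = -335196/47885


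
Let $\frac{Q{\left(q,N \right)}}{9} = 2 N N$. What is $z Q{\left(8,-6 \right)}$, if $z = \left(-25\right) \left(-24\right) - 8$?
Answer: $383616$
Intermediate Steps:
$Q{\left(q,N \right)} = 18 N^{2}$ ($Q{\left(q,N \right)} = 9 \cdot 2 N N = 9 \cdot 2 N^{2} = 18 N^{2}$)
$z = 592$ ($z = 600 - 8 = 592$)
$z Q{\left(8,-6 \right)} = 592 \cdot 18 \left(-6\right)^{2} = 592 \cdot 18 \cdot 36 = 592 \cdot 648 = 383616$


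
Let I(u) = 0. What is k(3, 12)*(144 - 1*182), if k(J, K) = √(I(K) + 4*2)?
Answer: -76*√2 ≈ -107.48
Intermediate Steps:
k(J, K) = 2*√2 (k(J, K) = √(0 + 4*2) = √(0 + 8) = √8 = 2*√2)
k(3, 12)*(144 - 1*182) = (2*√2)*(144 - 1*182) = (2*√2)*(144 - 182) = (2*√2)*(-38) = -76*√2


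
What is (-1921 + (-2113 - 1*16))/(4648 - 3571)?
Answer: -1350/359 ≈ -3.7604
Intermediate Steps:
(-1921 + (-2113 - 1*16))/(4648 - 3571) = (-1921 + (-2113 - 16))/1077 = (-1921 - 2129)*(1/1077) = -4050*1/1077 = -1350/359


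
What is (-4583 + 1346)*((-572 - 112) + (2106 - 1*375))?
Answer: -3389139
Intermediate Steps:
(-4583 + 1346)*((-572 - 112) + (2106 - 1*375)) = -3237*(-684 + (2106 - 375)) = -3237*(-684 + 1731) = -3237*1047 = -3389139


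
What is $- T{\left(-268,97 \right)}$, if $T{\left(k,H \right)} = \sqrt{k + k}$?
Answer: $- 2 i \sqrt{134} \approx - 23.152 i$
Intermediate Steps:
$T{\left(k,H \right)} = \sqrt{2} \sqrt{k}$ ($T{\left(k,H \right)} = \sqrt{2 k} = \sqrt{2} \sqrt{k}$)
$- T{\left(-268,97 \right)} = - \sqrt{2} \sqrt{-268} = - \sqrt{2} \cdot 2 i \sqrt{67} = - 2 i \sqrt{134}$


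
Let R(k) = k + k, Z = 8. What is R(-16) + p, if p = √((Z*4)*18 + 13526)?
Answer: -32 + √14102 ≈ 86.752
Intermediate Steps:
p = √14102 (p = √((8*4)*18 + 13526) = √(32*18 + 13526) = √(576 + 13526) = √14102 ≈ 118.75)
R(k) = 2*k
R(-16) + p = 2*(-16) + √14102 = -32 + √14102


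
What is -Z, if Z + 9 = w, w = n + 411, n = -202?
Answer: -200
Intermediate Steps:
w = 209 (w = -202 + 411 = 209)
Z = 200 (Z = -9 + 209 = 200)
-Z = -1*200 = -200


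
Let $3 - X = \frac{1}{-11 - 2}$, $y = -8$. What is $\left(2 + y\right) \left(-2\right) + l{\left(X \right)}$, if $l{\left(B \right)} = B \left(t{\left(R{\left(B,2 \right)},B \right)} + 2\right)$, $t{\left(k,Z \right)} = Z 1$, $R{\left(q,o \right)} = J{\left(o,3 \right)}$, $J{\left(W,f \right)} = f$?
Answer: $\frac{4668}{169} \approx 27.621$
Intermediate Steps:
$R{\left(q,o \right)} = 3$
$t{\left(k,Z \right)} = Z$
$X = \frac{40}{13}$ ($X = 3 - \frac{1}{-11 - 2} = 3 - \frac{1}{-13} = 3 - - \frac{1}{13} = 3 + \frac{1}{13} = \frac{40}{13} \approx 3.0769$)
$l{\left(B \right)} = B \left(2 + B\right)$ ($l{\left(B \right)} = B \left(B + 2\right) = B \left(2 + B\right)$)
$\left(2 + y\right) \left(-2\right) + l{\left(X \right)} = \left(2 - 8\right) \left(-2\right) + \frac{40 \left(2 + \frac{40}{13}\right)}{13} = \left(-6\right) \left(-2\right) + \frac{40}{13} \cdot \frac{66}{13} = 12 + \frac{2640}{169} = \frac{4668}{169}$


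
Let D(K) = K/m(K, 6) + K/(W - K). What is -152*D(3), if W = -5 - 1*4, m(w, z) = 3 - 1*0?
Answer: -114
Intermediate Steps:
m(w, z) = 3 (m(w, z) = 3 + 0 = 3)
W = -9 (W = -5 - 4 = -9)
D(K) = K/3 + K/(-9 - K)
-152*D(3) = -152*3*(6 + 3)/(3*(9 + 3)) = -152*3*9/(3*12) = -152*¾ = -114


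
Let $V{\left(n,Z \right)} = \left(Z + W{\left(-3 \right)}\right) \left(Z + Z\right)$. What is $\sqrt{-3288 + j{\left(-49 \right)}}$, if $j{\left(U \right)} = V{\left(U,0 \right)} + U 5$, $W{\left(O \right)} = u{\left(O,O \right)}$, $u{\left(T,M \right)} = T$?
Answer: $i \sqrt{3533} \approx 59.439 i$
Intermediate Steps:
$W{\left(O \right)} = O$
$V{\left(n,Z \right)} = 2 Z \left(-3 + Z\right)$ ($V{\left(n,Z \right)} = \left(Z - 3\right) \left(Z + Z\right) = \left(-3 + Z\right) 2 Z = 2 Z \left(-3 + Z\right)$)
$j{\left(U \right)} = 5 U$ ($j{\left(U \right)} = 2 \cdot 0 \left(-3 + 0\right) + U 5 = 2 \cdot 0 \left(-3\right) + 5 U = 0 + 5 U = 5 U$)
$\sqrt{-3288 + j{\left(-49 \right)}} = \sqrt{-3288 + 5 \left(-49\right)} = \sqrt{-3288 - 245} = \sqrt{-3533} = i \sqrt{3533}$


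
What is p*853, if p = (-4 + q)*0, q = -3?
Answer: 0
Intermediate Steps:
p = 0 (p = (-4 - 3)*0 = -7*0 = 0)
p*853 = 0*853 = 0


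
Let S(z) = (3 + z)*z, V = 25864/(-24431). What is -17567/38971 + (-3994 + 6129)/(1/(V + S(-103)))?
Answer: 20935013673470683/952100501 ≈ 2.1988e+7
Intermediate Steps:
V = -25864/24431 (V = 25864*(-1/24431) = -25864/24431 ≈ -1.0587)
S(z) = z*(3 + z)
-17567/38971 + (-3994 + 6129)/(1/(V + S(-103))) = -17567/38971 + (-3994 + 6129)/(1/(-25864/24431 - 103*(3 - 103))) = -17567*1/38971 + 2135/(1/(-25864/24431 - 103*(-100))) = -17567/38971 + 2135/(1/(-25864/24431 + 10300)) = -17567/38971 + 2135/(1/(251613436/24431)) = -17567/38971 + 2135/(24431/251613436) = -17567/38971 + 2135*(251613436/24431) = -17567/38971 + 537194685860/24431 = 20935013673470683/952100501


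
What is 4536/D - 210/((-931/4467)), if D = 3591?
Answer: 7062/7 ≈ 1008.9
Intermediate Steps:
4536/D - 210/((-931/4467)) = 4536/3591 - 210/((-931/4467)) = 4536*(1/3591) - 210/((-931*1/4467)) = 24/19 - 210/(-931/4467) = 24/19 - 210*(-4467/931) = 24/19 + 134010/133 = 7062/7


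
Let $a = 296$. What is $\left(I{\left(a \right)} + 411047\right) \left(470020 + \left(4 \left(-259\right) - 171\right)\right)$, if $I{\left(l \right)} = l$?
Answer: $192842945859$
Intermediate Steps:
$\left(I{\left(a \right)} + 411047\right) \left(470020 + \left(4 \left(-259\right) - 171\right)\right) = \left(296 + 411047\right) \left(470020 + \left(4 \left(-259\right) - 171\right)\right) = 411343 \left(470020 - 1207\right) = 411343 \cdot 468813 = 192842945859$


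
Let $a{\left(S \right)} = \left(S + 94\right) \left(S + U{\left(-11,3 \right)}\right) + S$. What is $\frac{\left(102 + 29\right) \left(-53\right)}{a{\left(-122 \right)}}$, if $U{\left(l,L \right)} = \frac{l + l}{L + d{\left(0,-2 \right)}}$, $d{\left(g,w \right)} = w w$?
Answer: $- \frac{6943}{3382} \approx -2.0529$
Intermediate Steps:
$d{\left(g,w \right)} = w^{2}$
$U{\left(l,L \right)} = \frac{2 l}{4 + L}$ ($U{\left(l,L \right)} = \frac{l + l}{L + \left(-2\right)^{2}} = \frac{2 l}{L + 4} = \frac{2 l}{4 + L}$)
$a{\left(S \right)} = S + \left(94 + S\right) \left(- \frac{22}{7} + S\right)$ ($a{\left(S \right)} = \left(S + 94\right) \left(S + 2 \left(-11\right) \frac{1}{4 + 3}\right) + S = \left(94 + S\right) \left(S + 2 \left(-11\right) \frac{1}{7}\right) + S = \left(94 + S\right) \left(S - \frac{22}{7}\right) + S = \left(94 + S\right) \left(- \frac{22}{7} + S\right) + S = S + \left(94 + S\right) \left(- \frac{22}{7} + S\right)$)
$\frac{\left(102 + 29\right) \left(-53\right)}{a{\left(-122 \right)}} = \frac{\left(102 + 29\right) \left(-53\right)}{- \frac{2068}{7} + \left(-122\right)^{2} + \frac{643}{7} \left(-122\right)} = \frac{131 \left(-53\right)}{- \frac{2068}{7} + 14884 - \frac{78446}{7}} = - \frac{6943}{3382}$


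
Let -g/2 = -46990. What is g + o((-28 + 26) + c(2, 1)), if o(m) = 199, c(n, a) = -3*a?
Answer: 94179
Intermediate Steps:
g = 93980 (g = -2*(-46990) = 93980)
g + o((-28 + 26) + c(2, 1)) = 93980 + 199 = 94179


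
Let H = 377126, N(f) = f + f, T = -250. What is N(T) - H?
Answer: -377626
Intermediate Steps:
N(f) = 2*f
N(T) - H = 2*(-250) - 1*377126 = -500 - 377126 = -377626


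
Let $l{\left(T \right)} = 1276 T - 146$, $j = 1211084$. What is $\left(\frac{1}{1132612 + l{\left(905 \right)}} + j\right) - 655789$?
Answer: $\frac{1270096267571}{2287246} \approx 5.553 \cdot 10^{5}$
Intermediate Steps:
$l{\left(T \right)} = -146 + 1276 T$
$\left(\frac{1}{1132612 + l{\left(905 \right)}} + j\right) - 655789 = \left(\frac{1}{1132612 + \left(-146 + 1276 \cdot 905\right)} + 1211084\right) - 655789 = \left(\frac{1}{1132612 + \left(-146 + 1154780\right)} + 1211084\right) - 655789 = \left(\frac{1}{1132612 + 1154634} + 1211084\right) - 655789 = \left(\frac{1}{2287246} + 1211084\right) - 655789 = \frac{2770047034665}{2287246} - 655789 = \frac{1270096267571}{2287246}$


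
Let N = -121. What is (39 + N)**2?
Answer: 6724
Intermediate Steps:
(39 + N)**2 = (39 - 121)**2 = (-82)**2 = 6724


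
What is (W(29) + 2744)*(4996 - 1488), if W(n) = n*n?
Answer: 12576180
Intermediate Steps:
W(n) = n²
(W(29) + 2744)*(4996 - 1488) = (29² + 2744)*(4996 - 1488) = (841 + 2744)*3508 = 3585*3508 = 12576180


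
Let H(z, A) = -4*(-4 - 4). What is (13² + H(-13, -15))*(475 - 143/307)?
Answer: 29282082/307 ≈ 95381.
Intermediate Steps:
H(z, A) = 32 (H(z, A) = -4*(-8) = 32)
(13² + H(-13, -15))*(475 - 143/307) = (13² + 32)*(475 - 143/307) = (169 + 32)*(475 - 143*1/307) = 201*(475 - 143/307) = 201*(145682/307) = 29282082/307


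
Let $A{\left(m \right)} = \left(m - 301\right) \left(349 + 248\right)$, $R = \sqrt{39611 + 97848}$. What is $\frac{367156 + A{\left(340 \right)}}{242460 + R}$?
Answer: $\frac{94665839940}{58786714141} - \frac{390439 \sqrt{137459}}{58786714141} \approx 1.6079$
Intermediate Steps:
$R = \sqrt{137459} \approx 370.75$
$A{\left(m \right)} = -179697 + 597 m$ ($A{\left(m \right)} = \left(-301 + m\right) 597 = -179697 + 597 m$)
$\frac{367156 + A{\left(340 \right)}}{242460 + R} = \frac{367156 + \left(-179697 + 597 \cdot 340\right)}{242460 + \sqrt{137459}} = \frac{367156 + \left(-179697 + 202980\right)}{242460 + \sqrt{137459}} = \frac{367156 + 23283}{242460 + \sqrt{137459}} = \frac{390439}{242460 + \sqrt{137459}}$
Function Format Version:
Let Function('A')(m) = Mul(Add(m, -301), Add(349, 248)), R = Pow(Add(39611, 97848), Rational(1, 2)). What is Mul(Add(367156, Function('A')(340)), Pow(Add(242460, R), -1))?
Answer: Add(Rational(94665839940, 58786714141), Mul(Rational(-390439, 58786714141), Pow(137459, Rational(1, 2)))) ≈ 1.6079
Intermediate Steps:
R = Pow(137459, Rational(1, 2)) ≈ 370.75
Function('A')(m) = Add(-179697, Mul(597, m)) (Function('A')(m) = Mul(Add(-301, m), 597) = Add(-179697, Mul(597, m)))
Mul(Add(367156, Function('A')(340)), Pow(Add(242460, R), -1)) = Mul(Add(367156, Add(-179697, Mul(597, 340))), Pow(Add(242460, Pow(137459, Rational(1, 2))), -1)) = Mul(Add(367156, Add(-179697, 202980)), Pow(Add(242460, Pow(137459, Rational(1, 2))), -1)) = Mul(Add(367156, 23283), Pow(Add(242460, Pow(137459, Rational(1, 2))), -1)) = Mul(390439, Pow(Add(242460, Pow(137459, Rational(1, 2))), -1))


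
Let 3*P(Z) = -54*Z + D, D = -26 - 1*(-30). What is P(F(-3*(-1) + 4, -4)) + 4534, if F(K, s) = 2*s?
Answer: 14038/3 ≈ 4679.3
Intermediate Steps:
D = 4 (D = -26 + 30 = 4)
P(Z) = 4/3 - 18*Z (P(Z) = (-54*Z + 4)/3 = (4 - 54*Z)/3 = 4/3 - 18*Z)
P(F(-3*(-1) + 4, -4)) + 4534 = (4/3 - 36*(-4)) + 4534 = (4/3 - 18*(-8)) + 4534 = (4/3 + 144) + 4534 = 436/3 + 4534 = 14038/3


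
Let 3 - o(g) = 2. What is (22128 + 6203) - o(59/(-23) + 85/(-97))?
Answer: 28330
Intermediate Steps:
o(g) = 1 (o(g) = 3 - 1*2 = 3 - 2 = 1)
(22128 + 6203) - o(59/(-23) + 85/(-97)) = (22128 + 6203) - 1*1 = 28331 - 1 = 28330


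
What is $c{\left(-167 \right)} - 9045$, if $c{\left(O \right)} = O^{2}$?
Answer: $18844$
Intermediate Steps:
$c{\left(-167 \right)} - 9045 = \left(-167\right)^{2} - 9045 = 27889 - 9045 = 18844$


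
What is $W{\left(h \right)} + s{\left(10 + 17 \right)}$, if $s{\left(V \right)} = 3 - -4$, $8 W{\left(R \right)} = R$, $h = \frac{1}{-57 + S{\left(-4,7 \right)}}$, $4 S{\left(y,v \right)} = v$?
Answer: $\frac{3093}{442} \approx 6.9977$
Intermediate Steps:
$S{\left(y,v \right)} = \frac{v}{4}$
$h = - \frac{4}{221}$ ($h = \frac{1}{-57 + \frac{1}{4} \cdot 7} = \frac{1}{-57 + \frac{7}{4}} = \frac{1}{- \frac{221}{4}} = - \frac{4}{221} \approx -0.0181$)
$W{\left(R \right)} = \frac{R}{8}$
$s{\left(V \right)} = 7$ ($s{\left(V \right)} = 3 + 4 = 7$)
$W{\left(h \right)} + s{\left(10 + 17 \right)} = \frac{1}{8} \left(- \frac{4}{221}\right) + 7 = - \frac{1}{442} + 7 = \frac{3093}{442}$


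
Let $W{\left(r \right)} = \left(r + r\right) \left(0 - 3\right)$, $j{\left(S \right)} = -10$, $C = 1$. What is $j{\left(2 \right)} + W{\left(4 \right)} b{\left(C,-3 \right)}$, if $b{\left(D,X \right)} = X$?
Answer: $62$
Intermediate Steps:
$W{\left(r \right)} = - 6 r$ ($W{\left(r \right)} = 2 r \left(-3\right) = - 6 r$)
$j{\left(2 \right)} + W{\left(4 \right)} b{\left(C,-3 \right)} = -10 + \left(-6\right) 4 \left(-3\right) = -10 - -72 = -10 + 72 = 62$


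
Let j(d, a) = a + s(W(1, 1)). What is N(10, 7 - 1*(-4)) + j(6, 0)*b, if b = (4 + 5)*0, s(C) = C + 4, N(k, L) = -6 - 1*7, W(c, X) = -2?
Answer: -13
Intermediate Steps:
N(k, L) = -13 (N(k, L) = -6 - 7 = -13)
s(C) = 4 + C
j(d, a) = 2 + a (j(d, a) = a + (4 - 2) = a + 2 = 2 + a)
b = 0 (b = 9*0 = 0)
N(10, 7 - 1*(-4)) + j(6, 0)*b = -13 + (2 + 0)*0 = -13 + 2*0 = -13 + 0 = -13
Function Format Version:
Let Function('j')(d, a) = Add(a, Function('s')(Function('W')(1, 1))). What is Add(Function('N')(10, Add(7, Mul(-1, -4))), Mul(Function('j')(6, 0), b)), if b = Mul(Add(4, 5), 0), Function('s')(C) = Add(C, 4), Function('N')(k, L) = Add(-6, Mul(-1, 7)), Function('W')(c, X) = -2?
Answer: -13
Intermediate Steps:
Function('N')(k, L) = -13 (Function('N')(k, L) = Add(-6, -7) = -13)
Function('s')(C) = Add(4, C)
Function('j')(d, a) = Add(2, a) (Function('j')(d, a) = Add(a, Add(4, -2)) = Add(a, 2) = Add(2, a))
b = 0 (b = Mul(9, 0) = 0)
Add(Function('N')(10, Add(7, Mul(-1, -4))), Mul(Function('j')(6, 0), b)) = Add(-13, Mul(Add(2, 0), 0)) = Add(-13, Mul(2, 0)) = Add(-13, 0) = -13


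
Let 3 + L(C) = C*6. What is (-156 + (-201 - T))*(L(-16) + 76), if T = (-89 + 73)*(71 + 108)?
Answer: -57661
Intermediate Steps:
T = -2864 (T = -16*179 = -2864)
L(C) = -3 + 6*C (L(C) = -3 + C*6 = -3 + 6*C)
(-156 + (-201 - T))*(L(-16) + 76) = (-156 + (-201 - 1*(-2864)))*((-3 + 6*(-16)) + 76) = (-156 + (-201 + 2864))*((-3 - 96) + 76) = (-156 + 2663)*(-99 + 76) = 2507*(-23) = -57661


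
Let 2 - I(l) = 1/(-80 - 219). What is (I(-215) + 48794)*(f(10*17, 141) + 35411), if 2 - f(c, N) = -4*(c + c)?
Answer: 536518253865/299 ≈ 1.7944e+9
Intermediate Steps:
I(l) = 599/299 (I(l) = 2 - 1/(-80 - 219) = 2 - 1/(-299) = 2 - 1*(-1/299) = 2 + 1/299 = 599/299)
f(c, N) = 2 + 8*c (f(c, N) = 2 - (-4)*(c + c) = 2 - (-4)*2*c = 2 - (-8)*c = 2 + 8*c)
(I(-215) + 48794)*(f(10*17, 141) + 35411) = (599/299 + 48794)*((2 + 8*(10*17)) + 35411) = 14590005*((2 + 8*170) + 35411)/299 = 14590005*((2 + 1360) + 35411)/299 = 14590005*(1362 + 35411)/299 = (14590005/299)*36773 = 536518253865/299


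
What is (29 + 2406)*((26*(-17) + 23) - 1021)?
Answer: -3506400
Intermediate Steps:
(29 + 2406)*((26*(-17) + 23) - 1021) = 2435*((-442 + 23) - 1021) = 2435*(-419 - 1021) = 2435*(-1440) = -3506400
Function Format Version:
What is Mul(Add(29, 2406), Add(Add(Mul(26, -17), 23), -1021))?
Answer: -3506400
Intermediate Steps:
Mul(Add(29, 2406), Add(Add(Mul(26, -17), 23), -1021)) = Mul(2435, Add(Add(-442, 23), -1021)) = Mul(2435, Add(-419, -1021)) = Mul(2435, -1440) = -3506400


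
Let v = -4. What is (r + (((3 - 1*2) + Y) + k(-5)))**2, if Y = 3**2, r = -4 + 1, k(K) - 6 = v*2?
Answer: 25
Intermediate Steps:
k(K) = -2 (k(K) = 6 - 4*2 = 6 - 8 = -2)
r = -3
Y = 9
(r + (((3 - 1*2) + Y) + k(-5)))**2 = (-3 + (((3 - 1*2) + 9) - 2))**2 = (-3 + (((3 - 2) + 9) - 2))**2 = (-3 + ((1 + 9) - 2))**2 = (-3 + (10 - 2))**2 = (-3 + 8)**2 = 5**2 = 25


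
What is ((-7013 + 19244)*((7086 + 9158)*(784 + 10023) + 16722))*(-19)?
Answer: -40799521190070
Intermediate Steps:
((-7013 + 19244)*((7086 + 9158)*(784 + 10023) + 16722))*(-19) = (12231*(16244*10807 + 16722))*(-19) = (12231*(175548908 + 16722))*(-19) = (12231*175565630)*(-19) = 2147343220530*(-19) = -40799521190070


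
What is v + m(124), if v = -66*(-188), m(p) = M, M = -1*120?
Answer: 12288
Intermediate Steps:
M = -120
m(p) = -120
v = 12408
v + m(124) = 12408 - 120 = 12288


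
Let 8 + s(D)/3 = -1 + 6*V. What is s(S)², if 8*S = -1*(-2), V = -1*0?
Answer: 729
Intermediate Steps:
V = 0
S = ¼ (S = (-1*(-2))/8 = (⅛)*2 = ¼ ≈ 0.25000)
s(D) = -27 (s(D) = -24 + 3*(-1 + 6*0) = -24 + 3*(-1 + 0) = -24 + 3*(-1) = -24 - 3 = -27)
s(S)² = (-27)² = 729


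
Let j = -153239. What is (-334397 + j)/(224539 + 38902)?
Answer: -487636/263441 ≈ -1.8510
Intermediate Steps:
(-334397 + j)/(224539 + 38902) = (-334397 - 153239)/(224539 + 38902) = -487636/263441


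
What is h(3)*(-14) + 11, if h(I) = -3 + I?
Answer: 11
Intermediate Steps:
h(3)*(-14) + 11 = (-3 + 3)*(-14) + 11 = 0*(-14) + 11 = 0 + 11 = 11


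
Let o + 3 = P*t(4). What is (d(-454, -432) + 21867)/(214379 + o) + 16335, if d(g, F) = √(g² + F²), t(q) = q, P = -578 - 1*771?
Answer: 1137903389/69660 + √98185/104490 ≈ 16335.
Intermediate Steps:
P = -1349 (P = -578 - 771 = -1349)
d(g, F) = √(F² + g²)
o = -5399 (o = -3 - 1349*4 = -3 - 5396 = -5399)
(d(-454, -432) + 21867)/(214379 + o) + 16335 = (√((-432)² + (-454)²) + 21867)/(214379 - 5399) + 16335 = (√(186624 + 206116) + 21867)/208980 + 16335 = (√392740 + 21867)*(1/208980) + 16335 = (2*√98185 + 21867)*(1/208980) + 16335 = (21867 + 2*√98185)*(1/208980) + 16335 = (7289/69660 + √98185/104490) + 16335 = 1137903389/69660 + √98185/104490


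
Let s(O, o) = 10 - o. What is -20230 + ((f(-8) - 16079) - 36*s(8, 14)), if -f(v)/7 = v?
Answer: -36109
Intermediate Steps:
f(v) = -7*v
-20230 + ((f(-8) - 16079) - 36*s(8, 14)) = -20230 + ((-7*(-8) - 16079) - 36*(10 - 1*14)) = -20230 + ((56 - 16079) - 36*(10 - 14)) = -20230 + (-16023 - 36*(-4)) = -20230 + (-16023 + 144) = -20230 - 15879 = -36109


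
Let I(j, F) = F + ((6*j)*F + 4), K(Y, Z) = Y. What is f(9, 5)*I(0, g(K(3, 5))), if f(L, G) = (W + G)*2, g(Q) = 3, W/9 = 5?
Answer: 700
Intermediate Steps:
W = 45 (W = 9*5 = 45)
f(L, G) = 90 + 2*G (f(L, G) = (45 + G)*2 = 90 + 2*G)
I(j, F) = 4 + F + 6*F*j (I(j, F) = F + (6*F*j + 4) = F + (4 + 6*F*j) = 4 + F + 6*F*j)
f(9, 5)*I(0, g(K(3, 5))) = (90 + 2*5)*(4 + 3 + 6*3*0) = (90 + 10)*(4 + 3 + 0) = 100*7 = 700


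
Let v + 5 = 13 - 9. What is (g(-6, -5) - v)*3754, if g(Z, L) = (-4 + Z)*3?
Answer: -108866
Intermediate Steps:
g(Z, L) = -12 + 3*Z
v = -1 (v = -5 + (13 - 9) = -5 + 4 = -1)
(g(-6, -5) - v)*3754 = ((-12 + 3*(-6)) - 1*(-1))*3754 = ((-12 - 18) + 1)*3754 = (-30 + 1)*3754 = -29*3754 = -108866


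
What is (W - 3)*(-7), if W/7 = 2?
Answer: -77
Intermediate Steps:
W = 14 (W = 7*2 = 14)
(W - 3)*(-7) = (14 - 3)*(-7) = 11*(-7) = -77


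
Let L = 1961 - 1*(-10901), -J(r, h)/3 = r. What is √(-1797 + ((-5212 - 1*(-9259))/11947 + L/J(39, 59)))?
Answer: I*√2449165894942/35841 ≈ 43.665*I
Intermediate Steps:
J(r, h) = -3*r
L = 12862 (L = 1961 + 10901 = 12862)
√(-1797 + ((-5212 - 1*(-9259))/11947 + L/J(39, 59))) = √(-1797 + ((-5212 - 1*(-9259))/11947 + 12862/((-3*39)))) = √(-1797 + ((-5212 + 9259)*(1/11947) + 12862/(-117))) = √(-1797 + (4047*(1/11947) + 12862*(-1/117))) = √(-1797 + (4047/11947 - 12862/117)) = √(-1797 - 11783755/107523) = √(-205002586/107523) = I*√2449165894942/35841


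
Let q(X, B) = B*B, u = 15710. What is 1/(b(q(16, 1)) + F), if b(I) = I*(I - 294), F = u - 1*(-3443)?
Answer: 1/18860 ≈ 5.3022e-5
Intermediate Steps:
q(X, B) = B²
F = 19153 (F = 15710 - 1*(-3443) = 15710 + 3443 = 19153)
b(I) = I*(-294 + I)
1/(b(q(16, 1)) + F) = 1/(1²*(-294 + 1²) + 19153) = 1/(1*(-294 + 1) + 19153) = 1/(1*(-293) + 19153) = 1/(-293 + 19153) = 1/18860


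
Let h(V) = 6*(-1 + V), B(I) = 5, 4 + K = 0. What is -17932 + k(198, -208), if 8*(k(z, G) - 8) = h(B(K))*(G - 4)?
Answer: -18560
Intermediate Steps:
K = -4 (K = -4 + 0 = -4)
h(V) = -6 + 6*V
k(z, G) = -4 + 3*G (k(z, G) = 8 + ((-6 + 6*5)*(G - 4))/8 = 8 + ((-6 + 30)*(-4 + G))/8 = 8 + (24*(-4 + G))/8 = 8 + (-96 + 24*G)/8 = 8 + (-12 + 3*G) = -4 + 3*G)
-17932 + k(198, -208) = -17932 + (-4 + 3*(-208)) = -17932 + (-4 - 624) = -17932 - 628 = -18560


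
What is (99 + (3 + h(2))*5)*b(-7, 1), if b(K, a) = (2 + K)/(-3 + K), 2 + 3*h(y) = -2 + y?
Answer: 166/3 ≈ 55.333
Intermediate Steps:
h(y) = -4/3 + y/3 (h(y) = -2/3 + (-2 + y)/3 = -2/3 + (-2/3 + y/3) = -4/3 + y/3)
b(K, a) = (2 + K)/(-3 + K)
(99 + (3 + h(2))*5)*b(-7, 1) = (99 + (3 + (-4/3 + (1/3)*2))*5)*((2 - 7)/(-3 - 7)) = (99 + (3 + (-4/3 + 2/3))*5)*(-5/(-10)) = (99 + (3 - 2/3)*5)*(-1/10*(-5)) = (99 + (7/3)*5)*(1/2) = (99 + 35/3)*(1/2) = (332/3)*(1/2) = 166/3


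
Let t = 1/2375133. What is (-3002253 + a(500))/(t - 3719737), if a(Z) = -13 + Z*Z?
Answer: 3268498900689/4417435050010 ≈ 0.73991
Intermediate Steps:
t = 1/2375133 ≈ 4.2103e-7
a(Z) = -13 + Z²
(-3002253 + a(500))/(t - 3719737) = (-3002253 + (-13 + 500²))/(1/2375133 - 3719737) = (-3002253 + (-13 + 250000))/(-8834870100020/2375133) = (-3002253 + 249987)*(-2375133/8834870100020) = -2752266*(-2375133/8834870100020) = 3268498900689/4417435050010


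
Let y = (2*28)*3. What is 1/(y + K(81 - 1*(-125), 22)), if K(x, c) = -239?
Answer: -1/71 ≈ -0.014085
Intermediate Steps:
y = 168 (y = 56*3 = 168)
1/(y + K(81 - 1*(-125), 22)) = 1/(168 - 239) = 1/(-71) = -1/71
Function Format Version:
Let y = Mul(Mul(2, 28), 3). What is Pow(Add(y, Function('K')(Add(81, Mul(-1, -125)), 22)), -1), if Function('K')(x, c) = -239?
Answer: Rational(-1, 71) ≈ -0.014085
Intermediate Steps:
y = 168 (y = Mul(56, 3) = 168)
Pow(Add(y, Function('K')(Add(81, Mul(-1, -125)), 22)), -1) = Pow(Add(168, -239), -1) = Pow(-71, -1) = Rational(-1, 71)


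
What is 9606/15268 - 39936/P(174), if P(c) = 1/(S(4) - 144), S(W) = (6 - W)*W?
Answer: 41462518467/7634 ≈ 5.4313e+6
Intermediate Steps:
S(W) = W*(6 - W)
P(c) = -1/136 (P(c) = 1/(4*(6 - 1*4) - 144) = 1/(4*(6 - 4) - 144) = 1/(4*2 - 144) = 1/(8 - 144) = 1/(-136) = -1/136)
9606/15268 - 39936/P(174) = 9606/15268 - 39936/(-1/136) = 9606*(1/15268) - 39936*(-136) = 4803/7634 + 5431296 = 41462518467/7634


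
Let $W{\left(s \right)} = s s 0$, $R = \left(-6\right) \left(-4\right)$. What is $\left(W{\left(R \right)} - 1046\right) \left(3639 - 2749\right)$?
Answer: $-930940$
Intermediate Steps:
$R = 24$
$W{\left(s \right)} = 0$ ($W{\left(s \right)} = s^{2} \cdot 0 = 0$)
$\left(W{\left(R \right)} - 1046\right) \left(3639 - 2749\right) = \left(0 - 1046\right) \left(3639 - 2749\right) = \left(-1046\right) 890 = -930940$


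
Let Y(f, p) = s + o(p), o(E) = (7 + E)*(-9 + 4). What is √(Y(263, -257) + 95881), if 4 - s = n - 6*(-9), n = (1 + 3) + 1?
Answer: 2*√24269 ≈ 311.57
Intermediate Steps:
o(E) = -35 - 5*E (o(E) = (7 + E)*(-5) = -35 - 5*E)
n = 5 (n = 4 + 1 = 5)
s = -55 (s = 4 - (5 - 6*(-9)) = 4 - (5 + 54) = 4 - 1*59 = 4 - 59 = -55)
Y(f, p) = -90 - 5*p (Y(f, p) = -55 + (-35 - 5*p) = -90 - 5*p)
√(Y(263, -257) + 95881) = √((-90 - 5*(-257)) + 95881) = √((-90 + 1285) + 95881) = √(1195 + 95881) = √97076 = 2*√24269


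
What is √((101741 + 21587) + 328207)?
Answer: 7*√9215 ≈ 671.96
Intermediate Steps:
√((101741 + 21587) + 328207) = √(123328 + 328207) = √451535 = 7*√9215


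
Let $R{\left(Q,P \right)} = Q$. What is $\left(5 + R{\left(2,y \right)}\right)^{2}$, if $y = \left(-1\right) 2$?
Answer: $49$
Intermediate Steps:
$y = -2$
$\left(5 + R{\left(2,y \right)}\right)^{2} = \left(5 + 2\right)^{2} = 7^{2} = 49$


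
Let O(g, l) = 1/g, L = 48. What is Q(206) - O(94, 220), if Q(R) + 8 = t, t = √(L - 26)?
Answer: -753/94 + √22 ≈ -3.3202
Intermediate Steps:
t = √22 (t = √(48 - 26) = √22 ≈ 4.6904)
Q(R) = -8 + √22
Q(206) - O(94, 220) = (-8 + √22) - 1/94 = -753/94 + √22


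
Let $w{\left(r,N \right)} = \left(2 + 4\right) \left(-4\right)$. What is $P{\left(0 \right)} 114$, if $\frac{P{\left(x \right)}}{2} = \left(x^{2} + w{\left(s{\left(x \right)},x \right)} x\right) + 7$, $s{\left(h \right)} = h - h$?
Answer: $1596$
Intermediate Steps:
$s{\left(h \right)} = 0$
$w{\left(r,N \right)} = -24$ ($w{\left(r,N \right)} = 6 \left(-4\right) = -24$)
$P{\left(x \right)} = 14 - 48 x + 2 x^{2}$ ($P{\left(x \right)} = 2 \left(\left(x^{2} - 24 x\right) + 7\right) = 2 \left(7 + x^{2} - 24 x\right) = 14 - 48 x + 2 x^{2}$)
$P{\left(0 \right)} 114 = \left(14 - 0 + 2 \cdot 0^{2}\right) 114 = \left(14 + 0 + 2 \cdot 0\right) 114 = \left(14 + 0 + 0\right) 114 = 14 \cdot 114 = 1596$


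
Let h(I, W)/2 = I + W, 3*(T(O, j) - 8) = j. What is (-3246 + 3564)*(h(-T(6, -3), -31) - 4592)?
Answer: -1484424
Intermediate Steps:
T(O, j) = 8 + j/3
h(I, W) = 2*I + 2*W (h(I, W) = 2*(I + W) = 2*I + 2*W)
(-3246 + 3564)*(h(-T(6, -3), -31) - 4592) = (-3246 + 3564)*((2*(-(8 + (⅓)*(-3))) + 2*(-31)) - 4592) = 318*((2*(-(8 - 1)) - 62) - 4592) = 318*((2*(-1*7) - 62) - 4592) = 318*((2*(-7) - 62) - 4592) = 318*((-14 - 62) - 4592) = 318*(-76 - 4592) = 318*(-4668) = -1484424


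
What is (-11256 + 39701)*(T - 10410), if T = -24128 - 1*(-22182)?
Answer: -351466420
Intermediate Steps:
T = -1946 (T = -24128 + 22182 = -1946)
(-11256 + 39701)*(T - 10410) = (-11256 + 39701)*(-1946 - 10410) = 28445*(-12356) = -351466420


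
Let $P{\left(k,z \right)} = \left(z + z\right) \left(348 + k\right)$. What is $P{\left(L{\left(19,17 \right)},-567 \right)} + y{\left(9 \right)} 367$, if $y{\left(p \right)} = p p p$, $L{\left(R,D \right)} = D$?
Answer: $-146367$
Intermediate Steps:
$y{\left(p \right)} = p^{3}$ ($y{\left(p \right)} = p^{2} p = p^{3}$)
$P{\left(k,z \right)} = 2 z \left(348 + k\right)$
$P{\left(L{\left(19,17 \right)},-567 \right)} + y{\left(9 \right)} 367 = 2 \left(-567\right) \left(348 + 17\right) + 9^{3} \cdot 367 = 2 \left(-567\right) 365 + 729 \cdot 367 = -413910 + 267543 = -146367$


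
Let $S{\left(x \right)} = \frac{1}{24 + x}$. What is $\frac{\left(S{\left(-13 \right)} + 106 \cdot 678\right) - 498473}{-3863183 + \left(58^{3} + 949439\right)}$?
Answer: $\frac{2346327}{14952476} \approx 0.15692$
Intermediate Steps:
$\frac{\left(S{\left(-13 \right)} + 106 \cdot 678\right) - 498473}{-3863183 + \left(58^{3} + 949439\right)} = \frac{\left(\frac{1}{24 - 13} + 106 \cdot 678\right) - 498473}{-3863183 + \left(58^{3} + 949439\right)} = \frac{\left(\frac{1}{11} + 71868\right) - 498473}{-3863183 + \left(195112 + 949439\right)} = \frac{\left(\frac{1}{11} + 71868\right) - 498473}{-3863183 + 1144551} = \frac{\frac{790549}{11} - 498473}{-2718632} = \left(- \frac{4692654}{11}\right) \left(- \frac{1}{2718632}\right) = \frac{2346327}{14952476}$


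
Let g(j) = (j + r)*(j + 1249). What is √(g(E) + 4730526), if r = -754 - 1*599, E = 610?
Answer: √3349289 ≈ 1830.1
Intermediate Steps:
r = -1353 (r = -754 - 599 = -1353)
g(j) = (-1353 + j)*(1249 + j) (g(j) = (j - 1353)*(j + 1249) = (-1353 + j)*(1249 + j))
√(g(E) + 4730526) = √((-1689897 + 610² - 104*610) + 4730526) = √((-1689897 + 372100 - 63440) + 4730526) = √(-1381237 + 4730526) = √3349289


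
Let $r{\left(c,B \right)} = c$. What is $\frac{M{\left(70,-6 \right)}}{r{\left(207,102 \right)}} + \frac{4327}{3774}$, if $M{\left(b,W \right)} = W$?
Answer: $\frac{32335}{28934} \approx 1.1175$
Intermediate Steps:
$\frac{M{\left(70,-6 \right)}}{r{\left(207,102 \right)}} + \frac{4327}{3774} = - \frac{6}{207} + \frac{4327}{3774} = \left(-6\right) \frac{1}{207} + 4327 \cdot \frac{1}{3774} = - \frac{2}{69} + \frac{4327}{3774} = \frac{32335}{28934}$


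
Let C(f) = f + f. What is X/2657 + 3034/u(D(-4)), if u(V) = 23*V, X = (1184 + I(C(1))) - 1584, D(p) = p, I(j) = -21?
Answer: -4050035/122222 ≈ -33.137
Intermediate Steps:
C(f) = 2*f
X = -421 (X = (1184 - 21) - 1584 = 1163 - 1584 = -421)
X/2657 + 3034/u(D(-4)) = -421/2657 + 3034/((23*(-4))) = -421*1/2657 + 3034/(-92) = -421/2657 + 3034*(-1/92) = -421/2657 - 1517/46 = -4050035/122222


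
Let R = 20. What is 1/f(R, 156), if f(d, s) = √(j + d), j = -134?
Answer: -I*√114/114 ≈ -0.093659*I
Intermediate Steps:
f(d, s) = √(-134 + d)
1/f(R, 156) = 1/(√(-134 + 20)) = 1/(√(-114)) = 1/(I*√114) = -I*√114/114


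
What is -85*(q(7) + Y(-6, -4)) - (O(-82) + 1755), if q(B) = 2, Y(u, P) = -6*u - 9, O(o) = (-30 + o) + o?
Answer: -4026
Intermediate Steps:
O(o) = -30 + 2*o
Y(u, P) = -9 - 6*u
-85*(q(7) + Y(-6, -4)) - (O(-82) + 1755) = -85*(2 + (-9 - 6*(-6))) - ((-30 + 2*(-82)) + 1755) = -85*(2 + (-9 + 36)) - ((-30 - 164) + 1755) = -85*(2 + 27) - (-194 + 1755) = -85*29 - 1*1561 = -2465 - 1561 = -4026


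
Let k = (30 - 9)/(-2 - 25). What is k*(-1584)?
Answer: 1232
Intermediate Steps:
k = -7/9 (k = 21/(-27) = 21*(-1/27) = -7/9 ≈ -0.77778)
k*(-1584) = -7/9*(-1584) = 1232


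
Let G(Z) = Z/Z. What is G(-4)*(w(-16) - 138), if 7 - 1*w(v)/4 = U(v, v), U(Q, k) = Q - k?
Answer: -110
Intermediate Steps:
G(Z) = 1
w(v) = 28 (w(v) = 28 - 4*(v - v) = 28 - 4*0 = 28 + 0 = 28)
G(-4)*(w(-16) - 138) = 1*(28 - 138) = 1*(-110) = -110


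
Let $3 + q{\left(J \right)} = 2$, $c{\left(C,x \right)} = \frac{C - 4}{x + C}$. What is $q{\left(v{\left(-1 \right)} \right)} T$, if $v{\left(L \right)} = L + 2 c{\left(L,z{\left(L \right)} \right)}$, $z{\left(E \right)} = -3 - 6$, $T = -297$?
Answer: $297$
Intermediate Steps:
$z{\left(E \right)} = -9$ ($z{\left(E \right)} = -3 - 6 = -9$)
$c{\left(C,x \right)} = \frac{-4 + C}{C + x}$
$v{\left(L \right)} = L + \frac{2 \left(-4 + L\right)}{-9 + L}$ ($v{\left(L \right)} = L + 2 \frac{-4 + L}{L - 9} = L + 2 \frac{-4 + L}{-9 + L} = L + \frac{2 \left(-4 + L\right)}{-9 + L}$)
$q{\left(J \right)} = -1$ ($q{\left(J \right)} = -3 + 2 = -1$)
$q{\left(v{\left(-1 \right)} \right)} T = \left(-1\right) \left(-297\right) = 297$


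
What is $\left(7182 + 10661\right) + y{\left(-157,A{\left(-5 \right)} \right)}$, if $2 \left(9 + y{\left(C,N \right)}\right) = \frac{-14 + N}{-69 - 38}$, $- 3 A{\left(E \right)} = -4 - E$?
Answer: $\frac{11449471}{642} \approx 17834.0$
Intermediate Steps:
$A{\left(E \right)} = \frac{4}{3} + \frac{E}{3}$ ($A{\left(E \right)} = - \frac{-4 - E}{3} = \frac{4}{3} + \frac{E}{3}$)
$y{\left(C,N \right)} = - \frac{956}{107} - \frac{N}{214}$ ($y{\left(C,N \right)} = -9 + \frac{\left(-14 + N\right) \frac{1}{-69 - 38}}{2} = -9 + \frac{\left(-14 + N\right) \frac{1}{-107}}{2} = -9 + \frac{\left(-14 + N\right) \left(- \frac{1}{107}\right)}{2} = -9 + \frac{\frac{14}{107} - \frac{N}{107}}{2} = -9 - \left(- \frac{7}{107} + \frac{N}{214}\right) = - \frac{956}{107} - \frac{N}{214}$)
$\left(7182 + 10661\right) + y{\left(-157,A{\left(-5 \right)} \right)} = \left(7182 + 10661\right) - \left(\frac{956}{107} + \frac{\frac{4}{3} + \frac{1}{3} \left(-5\right)}{214}\right) = 17843 - \left(\frac{956}{107} + \frac{\frac{4}{3} - \frac{5}{3}}{214}\right) = 17843 - \frac{5735}{642} = \frac{11449471}{642}$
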